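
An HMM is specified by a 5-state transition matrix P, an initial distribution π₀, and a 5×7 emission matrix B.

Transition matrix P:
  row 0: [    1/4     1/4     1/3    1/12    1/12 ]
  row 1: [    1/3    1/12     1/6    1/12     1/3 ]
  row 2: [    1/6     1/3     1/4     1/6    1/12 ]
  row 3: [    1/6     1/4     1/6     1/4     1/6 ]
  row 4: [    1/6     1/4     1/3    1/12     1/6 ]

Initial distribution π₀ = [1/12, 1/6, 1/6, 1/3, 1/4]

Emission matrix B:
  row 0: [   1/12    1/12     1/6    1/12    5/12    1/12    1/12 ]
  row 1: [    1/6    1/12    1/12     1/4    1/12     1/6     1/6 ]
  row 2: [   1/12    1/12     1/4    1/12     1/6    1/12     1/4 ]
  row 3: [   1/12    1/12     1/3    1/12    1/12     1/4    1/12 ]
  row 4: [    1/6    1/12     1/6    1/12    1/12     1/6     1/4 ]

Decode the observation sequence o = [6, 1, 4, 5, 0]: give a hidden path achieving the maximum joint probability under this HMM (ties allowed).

path = [4, 1, 0, 1, 4]

t=0: δ = [6.944e-03, 2.778e-02, 4.167e-02, 2.778e-02, 6.250e-02]  (obs o_0=6)
t=1: δ = [8.681e-04, 1.302e-03, 1.736e-03, 5.787e-04, 8.681e-04]  ψ = [4, 4, 4, 2, 4]  (obs o_1=1)
t=2: δ = [1.808e-04, 4.823e-05, 7.234e-05, 2.411e-05, 3.617e-05]  ψ = [1, 2, 2, 2, 1]  (obs o_2=4)
t=3: δ = [3.768e-06, 7.535e-06, 5.023e-06, 3.768e-06, 2.679e-06]  ψ = [0, 0, 0, 0, 1]  (obs o_3=5)
t=4: δ = [2.093e-07, 2.791e-07, 1.047e-07, 7.849e-08, 4.186e-07]  ψ = [1, 2, 0, 3, 1]  (obs o_4=0)
backtrack: best end state = 4; path = [4, 1, 0, 1, 4]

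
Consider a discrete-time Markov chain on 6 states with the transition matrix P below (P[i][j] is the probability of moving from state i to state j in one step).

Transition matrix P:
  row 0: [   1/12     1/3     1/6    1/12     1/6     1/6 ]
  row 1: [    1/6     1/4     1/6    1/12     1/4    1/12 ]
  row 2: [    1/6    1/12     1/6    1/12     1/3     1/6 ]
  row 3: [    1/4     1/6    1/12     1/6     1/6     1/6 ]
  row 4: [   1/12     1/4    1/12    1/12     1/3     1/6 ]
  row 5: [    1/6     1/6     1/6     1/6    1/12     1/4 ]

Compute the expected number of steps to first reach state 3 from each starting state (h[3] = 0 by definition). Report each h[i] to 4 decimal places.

h = [10.3374, 10.4103, 10.3183, 0.0000, 10.3320, 9.3849]

First-step conditioning: h[3] = 0; for i ≠ 3, h[i] = 1 + Σ_k P[i][k]·h[k].
  h[0] = 1 + 1/12·h[0] + 1/3·h[1] + 1/6·h[2] + 1/6·h[4] + 1/6·h[5]
  h[1] = 1 + 1/6·h[0] + 1/4·h[1] + 1/6·h[2] + 1/4·h[4] + 1/12·h[5]
  h[2] = 1 + 1/6·h[0] + 1/12·h[1] + 1/6·h[2] + 1/3·h[4] + 1/6·h[5]
  h[4] = 1 + 1/12·h[0] + 1/4·h[1] + 1/12·h[2] + 1/3·h[4] + 1/6·h[5]
  h[5] = 1 + 1/6·h[0] + 1/6·h[1] + 1/6·h[2] + 1/12·h[4] + 1/4·h[5]
Solving the 5×5 linear system over states ≠ 3 gives exactly h = [34620/3349, 34864/3349, 34556/3349, 0, 34602/3349, 31430/3349] (h[3] = 0 is the target).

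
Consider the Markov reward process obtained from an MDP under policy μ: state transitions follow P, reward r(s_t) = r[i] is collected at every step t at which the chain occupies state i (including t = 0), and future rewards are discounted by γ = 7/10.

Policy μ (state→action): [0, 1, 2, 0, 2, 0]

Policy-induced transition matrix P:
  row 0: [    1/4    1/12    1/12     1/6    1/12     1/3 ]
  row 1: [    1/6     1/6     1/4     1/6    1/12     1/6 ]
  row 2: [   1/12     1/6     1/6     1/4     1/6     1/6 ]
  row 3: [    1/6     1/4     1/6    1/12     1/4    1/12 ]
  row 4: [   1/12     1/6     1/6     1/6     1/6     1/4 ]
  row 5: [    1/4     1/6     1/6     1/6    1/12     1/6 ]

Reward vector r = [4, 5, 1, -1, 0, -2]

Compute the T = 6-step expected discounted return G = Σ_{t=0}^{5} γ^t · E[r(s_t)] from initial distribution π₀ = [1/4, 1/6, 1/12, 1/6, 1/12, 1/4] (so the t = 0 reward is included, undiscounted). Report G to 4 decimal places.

G = 3.4750

t=0: π = [0.2500, 0.1667, 0.0833, 0.1667, 0.0833, 0.2500], E[r] = 1.2500, γ^t·E[r] = 1.250000, running G = 1.250000
t=1: π = [0.1944, 0.1597, 0.1597, 0.1597, 0.1250, 0.2014], E[r] = 1.1736, γ^t·E[r] = 0.821528, running G = 2.071528
t=2: π = [0.1759, 0.1638, 0.1638, 0.1667, 0.1337, 0.1962], E[r] = 1.1273, γ^t·E[r] = 0.552384, running G = 2.623912
t=3: π = [0.1729, 0.1659, 0.1657, 0.1664, 0.1359, 0.1932], E[r] = 1.1338, γ^t·E[r] = 0.388886, running G = 3.012798
t=4: π = [0.1720, 0.1661, 0.1661, 0.1666, 0.1362, 0.1929], E[r] = 1.1324, γ^t·E[r] = 0.271899, running G = 3.284696
t=5: π = [0.1719, 0.1662, 0.1662, 0.1666, 0.1363, 0.1928], E[r] = 1.1326, γ^t·E[r] = 0.190350, running G = 3.475046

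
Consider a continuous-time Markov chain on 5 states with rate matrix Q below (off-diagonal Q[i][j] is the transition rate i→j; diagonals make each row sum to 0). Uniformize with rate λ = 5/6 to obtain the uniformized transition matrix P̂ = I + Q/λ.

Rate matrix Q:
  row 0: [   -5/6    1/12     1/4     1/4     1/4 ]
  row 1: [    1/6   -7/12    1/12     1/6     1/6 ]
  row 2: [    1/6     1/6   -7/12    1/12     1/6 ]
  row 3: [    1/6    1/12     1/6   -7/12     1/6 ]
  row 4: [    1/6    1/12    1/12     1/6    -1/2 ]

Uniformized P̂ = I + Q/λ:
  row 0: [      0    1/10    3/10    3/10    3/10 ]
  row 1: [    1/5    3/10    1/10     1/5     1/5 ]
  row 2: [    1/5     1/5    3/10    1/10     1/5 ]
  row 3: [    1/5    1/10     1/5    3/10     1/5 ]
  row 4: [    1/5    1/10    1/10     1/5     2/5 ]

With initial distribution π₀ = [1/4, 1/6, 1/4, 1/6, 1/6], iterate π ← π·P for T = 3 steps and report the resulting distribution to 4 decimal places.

t=0: π = [0.2500, 0.1667, 0.2500, 0.1667, 0.1667]
t=1: π = [0.1500, 0.1583, 0.2167, 0.2167, 0.2583]
t=2: π = [0.1700, 0.1533, 0.1950, 0.2150, 0.2667]
t=3: π = [0.1660, 0.1502, 0.1945, 0.2190, 0.2703]

π = [0.1660, 0.1502, 0.1945, 0.2190, 0.2703]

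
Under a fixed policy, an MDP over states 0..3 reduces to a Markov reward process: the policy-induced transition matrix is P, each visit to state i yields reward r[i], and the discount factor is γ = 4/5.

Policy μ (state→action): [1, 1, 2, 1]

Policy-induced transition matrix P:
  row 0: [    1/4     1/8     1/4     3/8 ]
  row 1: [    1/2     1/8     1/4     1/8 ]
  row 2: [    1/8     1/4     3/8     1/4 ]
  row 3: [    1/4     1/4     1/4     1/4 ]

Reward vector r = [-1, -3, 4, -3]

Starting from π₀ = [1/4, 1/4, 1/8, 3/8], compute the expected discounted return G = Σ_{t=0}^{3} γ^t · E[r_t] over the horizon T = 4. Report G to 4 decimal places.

t=0: π = [0.2500, 0.2500, 0.1250, 0.3750], E[r] = -1.6250, γ^t·E[r] = -1.625000, running G = -1.625000
t=1: π = [0.2969, 0.1875, 0.2656, 0.2500], E[r] = -0.5469, γ^t·E[r] = -0.437500, running G = -2.062500
t=2: π = [0.2637, 0.1895, 0.2832, 0.2637], E[r] = -0.4902, γ^t·E[r] = -0.313750, running G = -2.376250
t=3: π = [0.2620, 0.1934, 0.2854, 0.2593], E[r] = -0.4783, γ^t·E[r] = -0.244875, running G = -2.621125

G = -2.6211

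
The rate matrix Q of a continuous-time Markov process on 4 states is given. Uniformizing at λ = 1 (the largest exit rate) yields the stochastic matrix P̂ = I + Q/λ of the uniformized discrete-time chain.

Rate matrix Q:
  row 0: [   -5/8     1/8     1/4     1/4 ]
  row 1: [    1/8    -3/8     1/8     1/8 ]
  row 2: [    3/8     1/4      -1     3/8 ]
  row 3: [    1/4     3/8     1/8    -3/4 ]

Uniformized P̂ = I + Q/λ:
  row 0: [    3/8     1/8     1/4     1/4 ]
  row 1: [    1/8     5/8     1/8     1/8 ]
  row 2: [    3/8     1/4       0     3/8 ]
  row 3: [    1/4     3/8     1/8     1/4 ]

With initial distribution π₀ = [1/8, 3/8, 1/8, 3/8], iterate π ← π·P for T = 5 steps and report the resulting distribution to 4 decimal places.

π = [0.2489, 0.3945, 0.1387, 0.2179]

t=0: π = [0.1250, 0.3750, 0.1250, 0.3750]
t=1: π = [0.2344, 0.4219, 0.1250, 0.2188]
t=2: π = [0.2422, 0.4063, 0.1387, 0.2129]
t=3: π = [0.2468, 0.3987, 0.1379, 0.2166]
t=4: π = [0.2483, 0.3957, 0.1386, 0.2174]
t=5: π = [0.2489, 0.3945, 0.1387, 0.2179]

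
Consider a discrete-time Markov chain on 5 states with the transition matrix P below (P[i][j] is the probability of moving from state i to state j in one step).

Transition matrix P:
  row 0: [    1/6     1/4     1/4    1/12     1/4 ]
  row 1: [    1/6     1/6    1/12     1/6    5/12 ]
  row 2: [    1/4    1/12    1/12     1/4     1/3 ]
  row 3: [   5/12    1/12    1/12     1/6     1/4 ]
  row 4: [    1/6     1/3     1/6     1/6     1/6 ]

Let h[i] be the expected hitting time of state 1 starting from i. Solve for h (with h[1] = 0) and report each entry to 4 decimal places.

First-step conditioning: h[1] = 0; for i ≠ 1, h[i] = 1 + Σ_k P[i][k]·h[k].
  h[0] = 1 + 1/6·h[0] + 1/4·h[2] + 1/12·h[3] + 1/4·h[4]
  h[2] = 1 + 1/4·h[0] + 1/12·h[2] + 1/4·h[3] + 1/3·h[4]
  h[3] = 1 + 5/12·h[0] + 1/12·h[2] + 1/6·h[3] + 1/4·h[4]
  h[4] = 1 + 1/6·h[0] + 1/6·h[2] + 1/6·h[3] + 1/6·h[4]
Solving the 4×4 linear system over states ≠ 1 gives exactly h = [12402/2689, 0, 14376/2689, 14298/2689, 11442/2689] (h[1] = 0 is the target).

h = [4.6121, 0.0000, 5.3462, 5.3172, 4.2551]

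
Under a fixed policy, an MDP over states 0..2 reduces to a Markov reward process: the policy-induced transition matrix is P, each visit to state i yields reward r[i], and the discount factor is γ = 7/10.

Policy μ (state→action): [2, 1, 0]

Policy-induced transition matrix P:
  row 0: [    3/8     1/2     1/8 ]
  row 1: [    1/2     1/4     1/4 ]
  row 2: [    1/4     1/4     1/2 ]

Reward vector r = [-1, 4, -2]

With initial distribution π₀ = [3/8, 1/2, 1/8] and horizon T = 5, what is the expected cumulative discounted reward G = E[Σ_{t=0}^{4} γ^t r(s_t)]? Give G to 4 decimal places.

t=0: π = [0.3750, 0.5000, 0.1250], E[r] = 1.3750, γ^t·E[r] = 1.375000, running G = 1.375000
t=1: π = [0.4219, 0.3438, 0.2344], E[r] = 0.4844, γ^t·E[r] = 0.339063, running G = 1.714063
t=2: π = [0.3887, 0.3555, 0.2559], E[r] = 0.5215, γ^t·E[r] = 0.255527, running G = 1.969590
t=3: π = [0.3875, 0.3472, 0.2654], E[r] = 0.4705, γ^t·E[r] = 0.161367, running G = 2.130957
t=4: π = [0.3852, 0.3469, 0.2679], E[r] = 0.4664, γ^t·E[r] = 0.111983, running G = 2.242940

G = 2.2429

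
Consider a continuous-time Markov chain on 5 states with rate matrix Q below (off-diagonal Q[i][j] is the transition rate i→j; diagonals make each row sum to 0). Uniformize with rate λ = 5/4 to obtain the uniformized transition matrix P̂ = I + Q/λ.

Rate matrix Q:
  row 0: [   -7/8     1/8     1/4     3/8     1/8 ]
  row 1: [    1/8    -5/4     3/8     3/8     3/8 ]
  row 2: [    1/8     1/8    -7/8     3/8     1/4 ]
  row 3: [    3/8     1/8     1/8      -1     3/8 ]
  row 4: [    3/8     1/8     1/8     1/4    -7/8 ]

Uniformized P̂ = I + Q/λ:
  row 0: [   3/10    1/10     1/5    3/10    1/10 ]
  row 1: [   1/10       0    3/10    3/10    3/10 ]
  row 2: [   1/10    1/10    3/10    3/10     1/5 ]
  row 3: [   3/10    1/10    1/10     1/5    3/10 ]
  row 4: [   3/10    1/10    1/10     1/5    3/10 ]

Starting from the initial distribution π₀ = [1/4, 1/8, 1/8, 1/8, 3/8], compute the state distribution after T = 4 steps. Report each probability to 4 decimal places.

t=0: π = [0.2500, 0.1250, 0.1250, 0.1250, 0.3750]
t=1: π = [0.2500, 0.0875, 0.1750, 0.2500, 0.2375]
t=2: π = [0.2475, 0.0913, 0.1775, 0.2513, 0.2325]
t=3: π = [0.2463, 0.0909, 0.1785, 0.2516, 0.2328]
t=4: π = [0.2461, 0.0909, 0.1785, 0.2516, 0.2329]

π = [0.2461, 0.0909, 0.1785, 0.2516, 0.2329]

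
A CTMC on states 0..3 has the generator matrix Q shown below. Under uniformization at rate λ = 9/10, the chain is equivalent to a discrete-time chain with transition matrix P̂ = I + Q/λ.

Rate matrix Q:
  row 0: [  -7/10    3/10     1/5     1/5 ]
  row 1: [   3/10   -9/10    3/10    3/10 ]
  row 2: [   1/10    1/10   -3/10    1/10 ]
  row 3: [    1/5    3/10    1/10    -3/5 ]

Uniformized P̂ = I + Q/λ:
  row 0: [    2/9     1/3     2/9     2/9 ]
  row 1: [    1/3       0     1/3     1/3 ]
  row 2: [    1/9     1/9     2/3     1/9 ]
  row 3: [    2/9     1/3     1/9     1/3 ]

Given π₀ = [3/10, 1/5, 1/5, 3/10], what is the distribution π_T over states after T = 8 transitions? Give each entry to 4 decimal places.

t=0: π = [0.3000, 0.2000, 0.2000, 0.3000]
t=1: π = [0.2222, 0.2222, 0.3000, 0.2556]
t=2: π = [0.2136, 0.1926, 0.3519, 0.2420]
t=3: π = [0.2045, 0.1909, 0.3731, 0.2314]
t=4: π = [0.2020, 0.1868, 0.3836, 0.2277]
t=5: π = [0.2004, 0.1858, 0.3881, 0.2257]
t=6: π = [0.1997, 0.1851, 0.3903, 0.2248]
t=7: π = [0.1994, 0.1849, 0.3913, 0.2244]
t=8: π = [0.1993, 0.1848, 0.3917, 0.2242]

π = [0.1993, 0.1848, 0.3917, 0.2242]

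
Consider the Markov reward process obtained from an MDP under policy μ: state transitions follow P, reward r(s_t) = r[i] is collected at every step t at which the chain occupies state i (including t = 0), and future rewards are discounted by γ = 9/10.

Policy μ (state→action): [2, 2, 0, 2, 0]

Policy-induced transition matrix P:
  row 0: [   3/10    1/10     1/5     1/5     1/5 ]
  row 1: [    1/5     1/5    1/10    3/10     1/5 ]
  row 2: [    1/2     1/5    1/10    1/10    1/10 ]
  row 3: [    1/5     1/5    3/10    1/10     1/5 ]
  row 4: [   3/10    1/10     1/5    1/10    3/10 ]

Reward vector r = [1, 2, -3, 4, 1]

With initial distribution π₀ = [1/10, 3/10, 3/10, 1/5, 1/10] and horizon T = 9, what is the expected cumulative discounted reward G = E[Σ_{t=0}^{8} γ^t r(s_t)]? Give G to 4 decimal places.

G = 5.4603

t=0: π = [0.1000, 0.3000, 0.3000, 0.2000, 0.1000], E[r] = 0.7000, γ^t·E[r] = 0.700000, running G = 0.700000
t=1: π = [0.3100, 0.1800, 0.1600, 0.1700, 0.1800], E[r] = 1.0500, γ^t·E[r] = 0.945000, running G = 1.645000
t=2: π = [0.2970, 0.1510, 0.1830, 0.1670, 0.2020], E[r] = 0.9200, γ^t·E[r] = 0.745200, running G = 2.390200
t=3: π = [0.3048, 0.1501, 0.1833, 0.1599, 0.2019], E[r] = 0.8966, γ^t·E[r] = 0.653621, running G = 3.043821
t=4: π = [0.3057, 0.1493, 0.1827, 0.1605, 0.2019], E[r] = 0.9002, γ^t·E[r] = 0.590641, running G = 3.634462
t=5: π = [0.3055, 0.1492, 0.1829, 0.1604, 0.2019], E[r] = 0.8991, γ^t·E[r] = 0.530931, running G = 4.165393
t=6: π = [0.3056, 0.1493, 0.1828, 0.1604, 0.2019], E[r] = 0.8991, γ^t·E[r] = 0.477836, running G = 4.643229
t=7: π = [0.3056, 0.1492, 0.1828, 0.1604, 0.2019], E[r] = 0.8992, γ^t·E[r] = 0.430063, running G = 5.073292
t=8: π = [0.3056, 0.1492, 0.1828, 0.1604, 0.2019], E[r] = 0.8991, γ^t·E[r] = 0.387053, running G = 5.460346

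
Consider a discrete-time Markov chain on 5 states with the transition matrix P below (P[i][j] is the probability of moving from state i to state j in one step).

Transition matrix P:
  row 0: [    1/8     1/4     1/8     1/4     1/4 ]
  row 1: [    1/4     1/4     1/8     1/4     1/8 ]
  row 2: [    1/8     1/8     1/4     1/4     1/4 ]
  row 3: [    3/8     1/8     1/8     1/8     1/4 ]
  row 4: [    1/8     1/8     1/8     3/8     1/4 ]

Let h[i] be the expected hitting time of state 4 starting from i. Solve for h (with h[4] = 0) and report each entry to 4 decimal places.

First-step conditioning: h[4] = 0; for i ≠ 4, h[i] = 1 + Σ_k P[i][k]·h[k].
  h[0] = 1 + 1/8·h[0] + 1/4·h[1] + 1/8·h[2] + 1/4·h[3]
  h[1] = 1 + 1/4·h[0] + 1/4·h[1] + 1/8·h[2] + 1/4·h[3]
  h[2] = 1 + 1/8·h[0] + 1/8·h[1] + 1/4·h[2] + 1/4·h[3]
  h[3] = 1 + 3/8·h[0] + 1/8·h[1] + 1/8·h[2] + 1/8·h[3]
Solving the 4×4 linear system over states ≠ 4 gives exactly h = [4032/905, 4536/905, 792/181, 3976/905, 0] (h[4] = 0 is the target).

h = [4.4552, 5.0122, 4.3757, 4.3934, 0.0000]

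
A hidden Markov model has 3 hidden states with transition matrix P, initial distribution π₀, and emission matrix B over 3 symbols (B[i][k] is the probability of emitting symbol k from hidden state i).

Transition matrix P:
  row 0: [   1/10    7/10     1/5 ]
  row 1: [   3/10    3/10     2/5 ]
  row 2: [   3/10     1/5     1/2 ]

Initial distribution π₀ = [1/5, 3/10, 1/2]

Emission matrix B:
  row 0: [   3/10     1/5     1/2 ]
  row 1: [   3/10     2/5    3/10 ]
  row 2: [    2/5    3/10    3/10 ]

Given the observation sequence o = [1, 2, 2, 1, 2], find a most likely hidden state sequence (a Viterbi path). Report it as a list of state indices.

t=0: δ = [4.000e-02, 1.200e-01, 1.500e-01]  (obs o_0=1)
t=1: δ = [2.250e-02, 1.080e-02, 2.250e-02]  ψ = [2, 1, 2]  (obs o_1=2)
t=2: δ = [3.375e-03, 4.725e-03, 3.375e-03]  ψ = [2, 0, 2]  (obs o_2=2)
t=3: δ = [2.835e-04, 9.450e-04, 5.670e-04]  ψ = [1, 0, 1]  (obs o_3=1)
t=4: δ = [1.418e-04, 8.505e-05, 1.134e-04]  ψ = [1, 1, 1]  (obs o_4=2)
backtrack: best end state = 0; path = [2, 2, 0, 1, 0]

path = [2, 2, 0, 1, 0]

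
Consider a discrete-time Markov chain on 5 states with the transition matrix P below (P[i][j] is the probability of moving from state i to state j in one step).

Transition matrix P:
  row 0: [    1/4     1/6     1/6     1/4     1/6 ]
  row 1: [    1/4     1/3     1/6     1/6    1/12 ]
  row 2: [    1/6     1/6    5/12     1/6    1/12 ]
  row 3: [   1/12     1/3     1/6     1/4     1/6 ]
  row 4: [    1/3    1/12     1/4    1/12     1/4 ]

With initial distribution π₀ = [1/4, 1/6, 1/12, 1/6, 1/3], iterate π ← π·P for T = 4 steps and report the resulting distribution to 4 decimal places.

t=0: π = [0.2500, 0.1667, 0.0833, 0.1667, 0.3333]
t=1: π = [0.2431, 0.1944, 0.2153, 0.1736, 0.1736]
t=2: π = [0.2176, 0.2135, 0.2350, 0.1869, 0.1470]
t=3: π = [0.2115, 0.2212, 0.2377, 0.1881, 0.1415]
t=4: π = [0.2106, 0.2231, 0.2379, 0.1882, 0.1402]

π = [0.2106, 0.2231, 0.2379, 0.1882, 0.1402]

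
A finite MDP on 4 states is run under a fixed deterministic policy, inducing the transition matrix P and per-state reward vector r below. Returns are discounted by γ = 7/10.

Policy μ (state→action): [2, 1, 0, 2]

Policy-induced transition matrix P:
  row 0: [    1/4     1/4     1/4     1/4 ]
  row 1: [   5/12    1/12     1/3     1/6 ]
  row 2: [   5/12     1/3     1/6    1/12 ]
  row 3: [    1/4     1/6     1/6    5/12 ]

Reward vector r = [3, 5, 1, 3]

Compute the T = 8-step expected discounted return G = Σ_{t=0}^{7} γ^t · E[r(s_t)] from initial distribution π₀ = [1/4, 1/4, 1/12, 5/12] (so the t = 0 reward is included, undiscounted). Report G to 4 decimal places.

t=0: π = [0.2500, 0.2500, 0.0833, 0.4167], E[r] = 3.3333, γ^t·E[r] = 3.333333, running G = 3.333333
t=1: π = [0.3056, 0.1806, 0.2292, 0.2847], E[r] = 2.9028, γ^t·E[r] = 2.031944, running G = 5.365278
t=2: π = [0.3183, 0.2153, 0.2222, 0.2442], E[r] = 2.9861, γ^t·E[r] = 1.463194, running G = 6.828472
t=3: π = [0.3229, 0.2123, 0.2291, 0.2357], E[r] = 2.9664, γ^t·E[r] = 1.017487, running G = 7.845959
t=4: π = [0.3236, 0.2141, 0.2290, 0.2334], E[r] = 2.9702, γ^t·E[r] = 0.713148, running G = 8.559108
t=5: π = [0.3238, 0.2140, 0.2293, 0.2329], E[r] = 2.9693, γ^t·E[r] = 0.499048, running G = 9.058156
t=6: π = [0.3239, 0.2140, 0.2293, 0.2328], E[r] = 2.9695, γ^t·E[r] = 0.349354, running G = 9.407510
t=7: π = [0.3239, 0.2140, 0.2293, 0.2327], E[r] = 2.9694, γ^t·E[r] = 0.244544, running G = 9.652054

G = 9.6521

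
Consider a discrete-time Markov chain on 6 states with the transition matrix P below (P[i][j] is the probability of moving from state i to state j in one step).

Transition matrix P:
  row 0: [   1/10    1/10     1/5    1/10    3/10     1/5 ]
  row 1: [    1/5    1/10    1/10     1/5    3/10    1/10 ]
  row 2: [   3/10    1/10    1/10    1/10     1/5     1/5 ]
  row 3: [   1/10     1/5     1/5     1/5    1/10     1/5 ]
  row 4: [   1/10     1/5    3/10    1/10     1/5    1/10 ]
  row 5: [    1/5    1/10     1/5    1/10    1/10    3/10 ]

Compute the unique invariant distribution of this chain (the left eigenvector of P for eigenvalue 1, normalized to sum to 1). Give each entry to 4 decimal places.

π = [0.1694, 0.1325, 0.1879, 0.1258, 0.1991, 0.1854]

Balance equations π_j = Σ_i π_i·P[i][j]:
  π_0 = 1/10·π_0 + 1/5·π_1 + 3/10·π_2 + 1/10·π_3 + 1/10·π_4 + 1/5·π_5
  π_1 = 1/10·π_0 + 1/10·π_1 + 1/10·π_2 + 1/5·π_3 + 1/5·π_4 + 1/10·π_5
  π_2 = 1/5·π_0 + 1/10·π_1 + 1/10·π_2 + 1/5·π_3 + 3/10·π_4 + 1/5·π_5
  π_3 = 1/10·π_0 + 1/5·π_1 + 1/10·π_2 + 1/5·π_3 + 1/10·π_4 + 1/10·π_5
  π_4 = 3/10·π_0 + 3/10·π_1 + 1/5·π_2 + 1/10·π_3 + 1/5·π_4 + 1/10·π_5
  normalize: π_0 + π_1 + π_2 + π_3 + π_4 + π_5 = 1
Solving the linear system gives exactly π = [2315/13669, 1811/13669, 2568/13669, 1720/13669, 2721/13669, 2534/13669].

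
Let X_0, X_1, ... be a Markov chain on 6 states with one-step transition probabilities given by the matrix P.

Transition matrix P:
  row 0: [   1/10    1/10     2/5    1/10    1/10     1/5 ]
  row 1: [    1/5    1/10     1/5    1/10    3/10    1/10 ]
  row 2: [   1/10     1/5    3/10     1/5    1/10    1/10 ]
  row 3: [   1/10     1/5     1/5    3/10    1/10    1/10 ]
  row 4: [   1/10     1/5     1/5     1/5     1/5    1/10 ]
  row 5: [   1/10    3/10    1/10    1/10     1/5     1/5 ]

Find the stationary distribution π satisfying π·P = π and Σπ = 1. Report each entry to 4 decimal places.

π = [0.1182, 0.1824, 0.2347, 0.1750, 0.1654, 0.1242]

Balance equations π_j = Σ_i π_i·P[i][j]:
  π_0 = 1/10·π_0 + 1/5·π_1 + 1/10·π_2 + 1/10·π_3 + 1/10·π_4 + 1/10·π_5
  π_1 = 1/10·π_0 + 1/10·π_1 + 1/5·π_2 + 1/5·π_3 + 1/5·π_4 + 3/10·π_5
  π_2 = 2/5·π_0 + 1/5·π_1 + 3/10·π_2 + 1/5·π_3 + 1/5·π_4 + 1/10·π_5
  π_3 = 1/10·π_0 + 1/10·π_1 + 1/5·π_2 + 3/10·π_3 + 1/5·π_4 + 1/10·π_5
  π_4 = 1/10·π_0 + 3/10·π_1 + 1/10·π_2 + 1/10·π_3 + 1/5·π_4 + 1/5·π_5
  normalize: π_0 + π_1 + π_2 + π_3 + π_4 + π_5 = 1
Solving the linear system gives exactly π = [59/499, 91/499, 1054/4491, 262/1497, 743/4491, 62/499].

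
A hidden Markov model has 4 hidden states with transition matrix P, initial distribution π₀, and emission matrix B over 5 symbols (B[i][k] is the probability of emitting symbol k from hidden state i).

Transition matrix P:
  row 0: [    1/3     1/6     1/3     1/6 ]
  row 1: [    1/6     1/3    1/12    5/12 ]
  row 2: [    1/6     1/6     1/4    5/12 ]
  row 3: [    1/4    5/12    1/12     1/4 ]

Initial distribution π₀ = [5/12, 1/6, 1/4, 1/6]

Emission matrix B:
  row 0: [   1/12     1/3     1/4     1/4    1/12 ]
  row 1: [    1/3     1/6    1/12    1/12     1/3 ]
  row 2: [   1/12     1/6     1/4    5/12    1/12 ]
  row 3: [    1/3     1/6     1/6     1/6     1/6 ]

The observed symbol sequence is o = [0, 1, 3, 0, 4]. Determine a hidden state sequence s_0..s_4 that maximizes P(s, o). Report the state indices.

t=0: δ = [3.472e-02, 5.556e-02, 2.083e-02, 5.556e-02]  (obs o_0=0)
t=1: δ = [4.630e-03, 3.858e-03, 1.929e-03, 3.858e-03]  ψ = [3, 3, 0, 1]  (obs o_1=1)
t=2: δ = [3.858e-04, 1.340e-04, 6.430e-04, 2.679e-04]  ψ = [0, 3, 0, 1]  (obs o_2=3)
t=3: δ = [1.072e-05, 3.721e-05, 1.340e-05, 8.931e-05]  ψ = [0, 3, 2, 2]  (obs o_3=0)
t=4: δ = [1.861e-06, 1.240e-05, 6.202e-07, 3.721e-06]  ψ = [3, 3, 3, 3]  (obs o_4=4)
backtrack: best end state = 1; path = [3, 0, 2, 3, 1]

path = [3, 0, 2, 3, 1]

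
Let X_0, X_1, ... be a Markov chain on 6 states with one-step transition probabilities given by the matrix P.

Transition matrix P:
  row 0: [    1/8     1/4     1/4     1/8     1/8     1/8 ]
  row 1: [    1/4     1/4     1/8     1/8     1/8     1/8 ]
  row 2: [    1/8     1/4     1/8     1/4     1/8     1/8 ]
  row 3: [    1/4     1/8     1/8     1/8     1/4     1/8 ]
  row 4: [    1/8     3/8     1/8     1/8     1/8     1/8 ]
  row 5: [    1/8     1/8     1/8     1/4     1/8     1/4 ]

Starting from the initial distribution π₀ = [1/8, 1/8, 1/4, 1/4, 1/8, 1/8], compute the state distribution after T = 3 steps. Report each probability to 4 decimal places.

π = [0.1738, 0.2305, 0.1467, 0.1611, 0.1450, 0.1428]

t=0: π = [0.1250, 0.1250, 0.2500, 0.2500, 0.1250, 0.1250]
t=1: π = [0.1719, 0.2188, 0.1406, 0.1719, 0.1563, 0.1406]
t=2: π = [0.1738, 0.2305, 0.1465, 0.1602, 0.1465, 0.1426]
t=3: π = [0.1738, 0.2305, 0.1467, 0.1611, 0.1450, 0.1428]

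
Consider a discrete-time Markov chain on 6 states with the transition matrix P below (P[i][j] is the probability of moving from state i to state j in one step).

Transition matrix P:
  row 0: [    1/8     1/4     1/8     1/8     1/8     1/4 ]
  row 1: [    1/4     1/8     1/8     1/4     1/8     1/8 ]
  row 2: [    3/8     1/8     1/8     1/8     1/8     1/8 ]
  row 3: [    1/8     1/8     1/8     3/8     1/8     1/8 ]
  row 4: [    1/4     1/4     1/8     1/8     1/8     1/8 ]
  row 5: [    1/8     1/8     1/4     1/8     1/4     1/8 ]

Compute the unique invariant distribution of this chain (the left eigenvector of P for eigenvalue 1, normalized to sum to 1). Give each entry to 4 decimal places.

π = [0.1999, 0.1680, 0.1437, 0.1947, 0.1437, 0.1500]

Balance equations π_j = Σ_i π_i·P[i][j]:
  π_0 = 1/8·π_0 + 1/4·π_1 + 3/8·π_2 + 1/8·π_3 + 1/4·π_4 + 1/8·π_5
  π_1 = 1/4·π_0 + 1/8·π_1 + 1/8·π_2 + 1/8·π_3 + 1/4·π_4 + 1/8·π_5
  π_2 = 1/8·π_0 + 1/8·π_1 + 1/8·π_2 + 1/8·π_3 + 1/8·π_4 + 1/4·π_5
  π_3 = 1/8·π_0 + 1/4·π_1 + 1/8·π_2 + 3/8·π_3 + 1/8·π_4 + 1/8·π_5
  π_4 = 1/8·π_0 + 1/8·π_1 + 1/8·π_2 + 1/8·π_3 + 1/8·π_4 + 1/4·π_5
  normalize: π_0 + π_1 + π_2 + π_3 + π_4 + π_5 = 1
Solving the linear system gives exactly π = [801/4007, 673/4007, 576/4007, 780/4007, 576/4007, 601/4007].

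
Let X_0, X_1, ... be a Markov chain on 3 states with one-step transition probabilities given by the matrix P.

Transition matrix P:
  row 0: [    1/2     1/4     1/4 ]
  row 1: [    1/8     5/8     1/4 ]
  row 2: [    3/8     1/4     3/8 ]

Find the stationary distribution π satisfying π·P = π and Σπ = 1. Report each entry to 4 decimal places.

Balance equations π_j = Σ_i π_i·P[i][j]:
  π_0 = 1/2·π_0 + 1/8·π_1 + 3/8·π_2
  π_1 = 1/4·π_0 + 5/8·π_1 + 1/4·π_2
  normalize: π_0 + π_1 + π_2 = 1
Solving the linear system gives exactly π = [11/35, 2/5, 2/7].

π = [0.3143, 0.4000, 0.2857]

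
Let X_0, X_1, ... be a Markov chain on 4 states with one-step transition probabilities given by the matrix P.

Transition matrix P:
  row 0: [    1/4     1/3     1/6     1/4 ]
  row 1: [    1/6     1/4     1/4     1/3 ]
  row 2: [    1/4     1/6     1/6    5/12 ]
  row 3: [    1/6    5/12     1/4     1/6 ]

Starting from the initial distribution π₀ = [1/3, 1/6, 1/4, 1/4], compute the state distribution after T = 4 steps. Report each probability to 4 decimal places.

π = [0.2014, 0.2967, 0.2153, 0.2867]

t=0: π = [0.3333, 0.1667, 0.2500, 0.2500]
t=1: π = [0.2153, 0.2986, 0.2014, 0.2847]
t=2: π = [0.2014, 0.2986, 0.2153, 0.2847]
t=3: π = [0.2014, 0.2963, 0.2153, 0.2870]
t=4: π = [0.2014, 0.2967, 0.2153, 0.2867]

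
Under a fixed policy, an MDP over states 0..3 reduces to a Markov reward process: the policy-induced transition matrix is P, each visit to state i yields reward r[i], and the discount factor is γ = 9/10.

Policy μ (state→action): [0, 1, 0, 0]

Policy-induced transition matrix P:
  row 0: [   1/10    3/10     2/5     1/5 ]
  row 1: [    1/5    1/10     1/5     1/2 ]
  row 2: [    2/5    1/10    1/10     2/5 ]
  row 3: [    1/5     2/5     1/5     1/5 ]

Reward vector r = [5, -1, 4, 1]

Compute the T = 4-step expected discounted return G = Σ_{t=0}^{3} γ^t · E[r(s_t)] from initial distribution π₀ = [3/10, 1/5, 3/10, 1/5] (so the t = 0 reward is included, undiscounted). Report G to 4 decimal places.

t=0: π = [0.3000, 0.2000, 0.3000, 0.2000], E[r] = 2.7000, γ^t·E[r] = 2.700000, running G = 2.700000
t=1: π = [0.2300, 0.2200, 0.2300, 0.3200], E[r] = 2.1700, γ^t·E[r] = 1.953000, running G = 4.653000
t=2: π = [0.2230, 0.2420, 0.2230, 0.3120], E[r] = 2.0770, γ^t·E[r] = 1.682370, running G = 6.335370
t=3: π = [0.2223, 0.2382, 0.2223, 0.3172], E[r] = 2.0797, γ^t·E[r] = 1.516101, running G = 7.851471

G = 7.8515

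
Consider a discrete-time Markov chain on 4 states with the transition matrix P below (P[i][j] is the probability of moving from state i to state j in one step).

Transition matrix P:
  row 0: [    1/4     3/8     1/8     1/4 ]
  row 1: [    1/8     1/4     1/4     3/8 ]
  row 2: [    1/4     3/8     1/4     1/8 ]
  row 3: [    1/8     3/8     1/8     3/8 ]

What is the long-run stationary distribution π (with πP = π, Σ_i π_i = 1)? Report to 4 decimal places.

Balance equations π_j = Σ_i π_i·P[i][j]:
  π_0 = 1/4·π_0 + 1/8·π_1 + 1/4·π_2 + 1/8·π_3
  π_1 = 3/8·π_0 + 1/4·π_1 + 3/8·π_2 + 3/8·π_3
  π_2 = 1/8·π_0 + 1/4·π_1 + 1/4·π_2 + 1/8·π_3
  normalize: π_0 + π_1 + π_2 + π_3 = 1
Solving the linear system gives exactly π = [25/147, 1/3, 4/21, 15/49].

π = [0.1701, 0.3333, 0.1905, 0.3061]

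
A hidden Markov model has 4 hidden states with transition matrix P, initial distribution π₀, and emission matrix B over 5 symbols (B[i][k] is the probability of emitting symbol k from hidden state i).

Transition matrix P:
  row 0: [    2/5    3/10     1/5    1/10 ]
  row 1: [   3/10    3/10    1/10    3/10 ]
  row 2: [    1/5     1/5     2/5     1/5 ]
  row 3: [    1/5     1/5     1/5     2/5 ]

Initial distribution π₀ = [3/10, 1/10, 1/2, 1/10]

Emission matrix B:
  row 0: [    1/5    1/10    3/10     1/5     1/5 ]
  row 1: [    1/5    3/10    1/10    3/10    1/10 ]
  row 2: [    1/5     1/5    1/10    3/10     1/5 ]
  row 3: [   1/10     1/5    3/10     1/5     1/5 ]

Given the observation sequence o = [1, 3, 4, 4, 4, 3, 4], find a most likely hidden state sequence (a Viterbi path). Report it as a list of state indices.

path = [2, 2, 2, 2, 2, 2, 2]

t=0: δ = [3.000e-02, 3.000e-02, 1.000e-01, 2.000e-02]  (obs o_0=1)
t=1: δ = [4.000e-03, 6.000e-03, 1.200e-02, 4.000e-03]  ψ = [2, 2, 2, 2]  (obs o_1=3)
t=2: δ = [4.800e-04, 2.400e-04, 9.600e-04, 4.800e-04]  ψ = [2, 2, 2, 2]  (obs o_2=4)
t=3: δ = [3.840e-05, 1.920e-05, 7.680e-05, 3.840e-05]  ψ = [0, 2, 2, 2]  (obs o_3=4)
t=4: δ = [3.072e-06, 1.536e-06, 6.144e-06, 3.072e-06]  ψ = [0, 2, 2, 2]  (obs o_4=4)
t=5: δ = [2.458e-07, 3.686e-07, 7.373e-07, 2.458e-07]  ψ = [0, 2, 2, 2]  (obs o_5=3)
t=6: δ = [2.949e-08, 1.475e-08, 5.898e-08, 2.949e-08]  ψ = [2, 2, 2, 2]  (obs o_6=4)
backtrack: best end state = 2; path = [2, 2, 2, 2, 2, 2, 2]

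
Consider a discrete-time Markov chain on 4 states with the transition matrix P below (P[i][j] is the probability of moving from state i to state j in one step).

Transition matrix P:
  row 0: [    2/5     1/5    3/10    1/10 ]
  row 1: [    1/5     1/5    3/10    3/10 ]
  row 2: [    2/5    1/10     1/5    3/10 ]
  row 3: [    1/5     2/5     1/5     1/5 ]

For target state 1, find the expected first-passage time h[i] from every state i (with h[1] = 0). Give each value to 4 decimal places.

h = [4.8095, 0.0000, 5.0476, 3.7143]

First-step conditioning: h[1] = 0; for i ≠ 1, h[i] = 1 + Σ_k P[i][k]·h[k].
  h[0] = 1 + 2/5·h[0] + 3/10·h[2] + 1/10·h[3]
  h[2] = 1 + 2/5·h[0] + 1/5·h[2] + 3/10·h[3]
  h[3] = 1 + 1/5·h[0] + 1/5·h[2] + 1/5·h[3]
Solving the 3×3 linear system over states ≠ 1 gives exactly h = [101/21, 0, 106/21, 26/7] (h[1] = 0 is the target).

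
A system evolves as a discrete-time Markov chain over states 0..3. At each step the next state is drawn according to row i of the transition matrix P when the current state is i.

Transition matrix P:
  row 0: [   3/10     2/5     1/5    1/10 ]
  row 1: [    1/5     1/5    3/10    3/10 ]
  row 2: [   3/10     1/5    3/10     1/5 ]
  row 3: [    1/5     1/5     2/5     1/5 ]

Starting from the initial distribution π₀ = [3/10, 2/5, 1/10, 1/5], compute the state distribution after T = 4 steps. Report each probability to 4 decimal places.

t=0: π = [0.3000, 0.4000, 0.1000, 0.2000]
t=1: π = [0.2400, 0.2600, 0.2900, 0.2100]
t=2: π = [0.2530, 0.2480, 0.2970, 0.2020]
t=3: π = [0.2550, 0.2506, 0.2949, 0.1995]
t=4: π = [0.2550, 0.2510, 0.2945, 0.1996]

π = [0.2550, 0.2510, 0.2945, 0.1996]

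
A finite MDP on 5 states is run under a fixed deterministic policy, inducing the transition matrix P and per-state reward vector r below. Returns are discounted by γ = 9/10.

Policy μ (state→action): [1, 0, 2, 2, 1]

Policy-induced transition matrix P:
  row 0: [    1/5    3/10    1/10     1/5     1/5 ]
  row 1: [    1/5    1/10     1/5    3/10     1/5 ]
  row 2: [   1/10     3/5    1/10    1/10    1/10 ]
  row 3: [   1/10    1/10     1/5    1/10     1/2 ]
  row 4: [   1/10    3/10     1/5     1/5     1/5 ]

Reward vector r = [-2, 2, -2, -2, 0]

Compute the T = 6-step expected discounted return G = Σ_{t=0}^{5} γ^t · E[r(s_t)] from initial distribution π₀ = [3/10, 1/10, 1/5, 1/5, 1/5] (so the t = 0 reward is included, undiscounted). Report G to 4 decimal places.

G = -2.8504

t=0: π = [0.3000, 0.1000, 0.2000, 0.2000, 0.2000], E[r] = -1.2000, γ^t·E[r] = -1.200000, running G = -1.200000
t=1: π = [0.1400, 0.3000, 0.1500, 0.1700, 0.2400], E[r] = -0.3200, γ^t·E[r] = -0.288000, running G = -1.488000
t=2: π = [0.1440, 0.2510, 0.1710, 0.1980, 0.2360], E[r] = -0.5240, γ^t·E[r] = -0.424440, running G = -1.912440
t=3: π = [0.1395, 0.2615, 0.1685, 0.1882, 0.2423], E[r] = -0.4694, γ^t·E[r] = -0.342193, running G = -2.254633
t=4: π = [0.1401, 0.2606, 0.1692, 0.1905, 0.2396], E[r] = -0.4783, γ^t·E[r] = -0.313839, running G = -2.568471
t=5: π = [0.1401, 0.2605, 0.1691, 0.1901, 0.2402], E[r] = -0.4774, γ^t·E[r] = -0.281890, running G = -2.850362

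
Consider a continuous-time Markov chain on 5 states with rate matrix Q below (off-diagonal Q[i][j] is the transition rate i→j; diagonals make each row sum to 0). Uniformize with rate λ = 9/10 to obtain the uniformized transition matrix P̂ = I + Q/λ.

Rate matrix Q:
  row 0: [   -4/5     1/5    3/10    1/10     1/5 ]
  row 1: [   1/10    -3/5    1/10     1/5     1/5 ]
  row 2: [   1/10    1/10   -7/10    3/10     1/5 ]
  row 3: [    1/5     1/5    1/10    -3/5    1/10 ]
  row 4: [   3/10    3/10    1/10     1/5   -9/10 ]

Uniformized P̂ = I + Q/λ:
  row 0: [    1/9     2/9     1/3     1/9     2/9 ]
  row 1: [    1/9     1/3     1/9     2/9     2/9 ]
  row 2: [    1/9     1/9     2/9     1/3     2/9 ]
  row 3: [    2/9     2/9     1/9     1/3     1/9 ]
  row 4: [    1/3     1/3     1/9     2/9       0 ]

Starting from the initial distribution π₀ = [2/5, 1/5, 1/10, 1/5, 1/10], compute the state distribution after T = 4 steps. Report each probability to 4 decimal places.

π = [0.1742, 0.2487, 0.1686, 0.2493, 0.1592]

t=0: π = [0.4000, 0.2000, 0.1000, 0.2000, 0.1000]
t=1: π = [0.1556, 0.2444, 0.2111, 0.2111, 0.1778]
t=2: π = [0.1741, 0.2457, 0.1691, 0.2519, 0.1593]
t=3: π = [0.1745, 0.2484, 0.1686, 0.2497, 0.1588]
t=4: π = [0.1742, 0.2487, 0.1686, 0.2493, 0.1592]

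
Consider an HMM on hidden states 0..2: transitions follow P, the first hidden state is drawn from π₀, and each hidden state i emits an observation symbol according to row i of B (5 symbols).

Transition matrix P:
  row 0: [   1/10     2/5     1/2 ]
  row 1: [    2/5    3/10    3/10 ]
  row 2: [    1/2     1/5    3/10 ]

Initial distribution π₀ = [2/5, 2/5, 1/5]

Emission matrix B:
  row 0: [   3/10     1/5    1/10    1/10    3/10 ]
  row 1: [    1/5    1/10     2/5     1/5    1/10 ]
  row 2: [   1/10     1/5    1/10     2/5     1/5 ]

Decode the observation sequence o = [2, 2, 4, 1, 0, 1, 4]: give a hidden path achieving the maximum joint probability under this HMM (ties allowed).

path = [1, 1, 0, 2, 0, 2, 0]

t=0: δ = [4.000e-02, 1.600e-01, 2.000e-02]  (obs o_0=2)
t=1: δ = [6.400e-03, 1.920e-02, 4.800e-03]  ψ = [1, 1, 1]  (obs o_1=2)
t=2: δ = [2.304e-03, 5.760e-04, 1.152e-03]  ψ = [1, 1, 1]  (obs o_2=4)
t=3: δ = [1.152e-04, 9.216e-05, 2.304e-04]  ψ = [2, 0, 0]  (obs o_3=1)
t=4: δ = [3.456e-05, 9.216e-06, 6.912e-06]  ψ = [2, 0, 2]  (obs o_4=0)
t=5: δ = [7.373e-07, 1.382e-06, 3.456e-06]  ψ = [1, 0, 0]  (obs o_5=1)
t=6: δ = [5.184e-07, 6.912e-08, 2.074e-07]  ψ = [2, 2, 2]  (obs o_6=4)
backtrack: best end state = 0; path = [1, 1, 0, 2, 0, 2, 0]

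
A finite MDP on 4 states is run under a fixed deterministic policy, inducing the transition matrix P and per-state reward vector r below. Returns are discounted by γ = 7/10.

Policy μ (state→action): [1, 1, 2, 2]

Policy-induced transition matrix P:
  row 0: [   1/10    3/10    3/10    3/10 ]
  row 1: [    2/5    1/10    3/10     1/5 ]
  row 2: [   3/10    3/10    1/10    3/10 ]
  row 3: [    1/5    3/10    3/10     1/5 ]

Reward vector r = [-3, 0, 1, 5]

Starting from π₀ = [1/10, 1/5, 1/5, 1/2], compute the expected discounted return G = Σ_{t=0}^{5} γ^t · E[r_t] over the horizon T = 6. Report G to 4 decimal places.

G = 3.7910

t=0: π = [0.1000, 0.2000, 0.2000, 0.5000], E[r] = 2.4000, γ^t·E[r] = 2.400000, running G = 2.400000
t=1: π = [0.2500, 0.2600, 0.2600, 0.2300], E[r] = 0.6600, γ^t·E[r] = 0.462000, running G = 2.862000
t=2: π = [0.2530, 0.2480, 0.2480, 0.2510], E[r] = 0.7440, γ^t·E[r] = 0.364560, running G = 3.226560
t=3: π = [0.2491, 0.2504, 0.2504, 0.2501], E[r] = 0.7536, γ^t·E[r] = 0.258485, running G = 3.485045
t=4: π = [0.2502, 0.2499, 0.2499, 0.2500], E[r] = 0.7490, γ^t·E[r] = 0.179845, running G = 3.664889
t=5: π = [0.2500, 0.2500, 0.2500, 0.2500], E[r] = 0.7502, γ^t·E[r] = 0.126089, running G = 3.790978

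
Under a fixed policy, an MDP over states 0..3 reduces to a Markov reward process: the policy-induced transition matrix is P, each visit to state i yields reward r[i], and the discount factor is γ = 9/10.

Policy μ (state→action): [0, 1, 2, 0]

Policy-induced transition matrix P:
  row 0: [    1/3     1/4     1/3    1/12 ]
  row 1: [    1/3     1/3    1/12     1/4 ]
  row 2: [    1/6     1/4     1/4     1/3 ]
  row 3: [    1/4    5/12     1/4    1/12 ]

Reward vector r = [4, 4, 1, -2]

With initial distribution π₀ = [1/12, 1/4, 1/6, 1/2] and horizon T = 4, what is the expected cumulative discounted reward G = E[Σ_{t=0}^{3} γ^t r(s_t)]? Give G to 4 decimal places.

t=0: π = [0.0833, 0.2500, 0.1667, 0.5000], E[r] = 0.5000, γ^t·E[r] = 0.500000, running G = 0.500000
t=1: π = [0.2639, 0.3542, 0.2153, 0.1667], E[r] = 2.3542, γ^t·E[r] = 2.118750, running G = 2.618750
t=2: π = [0.2836, 0.3073, 0.2130, 0.1962], E[r] = 2.1840, γ^t·E[r] = 1.769063, running G = 4.387813
t=3: π = [0.2815, 0.3083, 0.2224, 0.1878], E[r] = 2.2060, γ^t·E[r] = 1.608188, running G = 5.996000

G = 5.9960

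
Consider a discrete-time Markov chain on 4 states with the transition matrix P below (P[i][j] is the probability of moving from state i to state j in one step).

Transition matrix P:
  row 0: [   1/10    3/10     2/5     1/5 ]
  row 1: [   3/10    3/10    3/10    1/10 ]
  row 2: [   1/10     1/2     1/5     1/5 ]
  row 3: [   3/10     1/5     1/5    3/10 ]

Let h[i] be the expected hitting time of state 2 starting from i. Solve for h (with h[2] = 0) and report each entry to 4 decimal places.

h = [2.9966, 3.2323, 0.0000, 3.6364]

First-step conditioning: h[2] = 0; for i ≠ 2, h[i] = 1 + Σ_k P[i][k]·h[k].
  h[0] = 1 + 1/10·h[0] + 3/10·h[1] + 1/5·h[3]
  h[1] = 1 + 3/10·h[0] + 3/10·h[1] + 1/10·h[3]
  h[3] = 1 + 3/10·h[0] + 1/5·h[1] + 3/10·h[3]
Solving the 3×3 linear system over states ≠ 2 gives exactly h = [890/297, 320/99, 0, 40/11] (h[2] = 0 is the target).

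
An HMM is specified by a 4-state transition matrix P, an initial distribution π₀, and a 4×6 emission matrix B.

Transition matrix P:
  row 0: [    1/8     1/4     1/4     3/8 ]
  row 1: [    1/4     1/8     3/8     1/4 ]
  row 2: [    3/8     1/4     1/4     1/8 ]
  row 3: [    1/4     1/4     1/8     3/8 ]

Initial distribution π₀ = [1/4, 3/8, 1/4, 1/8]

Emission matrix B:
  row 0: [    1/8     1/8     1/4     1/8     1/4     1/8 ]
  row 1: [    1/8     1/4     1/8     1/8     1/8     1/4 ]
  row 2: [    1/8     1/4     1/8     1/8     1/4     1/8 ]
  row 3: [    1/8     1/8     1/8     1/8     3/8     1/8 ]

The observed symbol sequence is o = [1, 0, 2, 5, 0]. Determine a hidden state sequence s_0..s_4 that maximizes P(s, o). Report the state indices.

t=0: δ = [3.125e-02, 9.375e-02, 6.250e-02, 1.562e-02]  (obs o_0=1)
t=1: δ = [2.930e-03, 1.953e-03, 4.395e-03, 2.930e-03]  ψ = [1, 2, 1, 1]  (obs o_1=0)
t=2: δ = [4.120e-04, 1.373e-04, 1.373e-04, 1.373e-04]  ψ = [2, 2, 2, 0]  (obs o_2=2)
t=3: δ = [6.437e-06, 2.575e-05, 1.287e-05, 1.931e-05]  ψ = [0, 0, 0, 0]  (obs o_3=5)
t=4: δ = [8.047e-07, 6.035e-07, 1.207e-06, 9.052e-07]  ψ = [1, 3, 1, 3]  (obs o_4=0)
backtrack: best end state = 2; path = [1, 2, 0, 1, 2]

path = [1, 2, 0, 1, 2]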